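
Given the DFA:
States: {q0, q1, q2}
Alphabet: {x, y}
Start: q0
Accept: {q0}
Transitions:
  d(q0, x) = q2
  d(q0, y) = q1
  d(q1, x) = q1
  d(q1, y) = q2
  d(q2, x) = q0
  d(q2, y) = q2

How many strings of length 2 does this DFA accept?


Enumerating all length-2 strings:
  "xx" -> q0 [accept]
  "xy" -> q2 [reject]
  "yx" -> q1 [reject]
  "yy" -> q2 [reject]

1 out of 4


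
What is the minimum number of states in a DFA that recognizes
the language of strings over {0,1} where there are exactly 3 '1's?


States: count = 0, 1, ..., 3 (that's 4 states), plus a dead state for count > 3.
Total: 4 + 1 = 5. Accept = count-3 state.

5


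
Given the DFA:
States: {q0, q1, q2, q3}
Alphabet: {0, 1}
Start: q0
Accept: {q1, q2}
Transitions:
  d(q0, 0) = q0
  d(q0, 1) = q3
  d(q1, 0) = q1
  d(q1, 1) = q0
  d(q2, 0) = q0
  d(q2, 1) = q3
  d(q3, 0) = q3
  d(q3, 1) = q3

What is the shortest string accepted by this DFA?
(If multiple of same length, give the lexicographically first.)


BFS by string length (lex-first path to each state shown):
  len 0: q0<-""
  len 1: q0<-"0", q3<-"1"
  len 2: q0<-"00", q3<-"01"
  len 3: q0<-"000", q3<-"001"
  len 4: q0<-"0000", q3<-"0001"
  len 5: q0<-"00000", q3<-"00001"
  len 6: q0<-"000000", q3<-"000001"
  len 7: q0<-"0000000", q3<-"0000001"
  len 8: q0<-"00000000", q3<-"00000001"

No string accepted (empty language)


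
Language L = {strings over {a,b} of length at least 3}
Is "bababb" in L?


length = 6

Yes, "bababb" is in L


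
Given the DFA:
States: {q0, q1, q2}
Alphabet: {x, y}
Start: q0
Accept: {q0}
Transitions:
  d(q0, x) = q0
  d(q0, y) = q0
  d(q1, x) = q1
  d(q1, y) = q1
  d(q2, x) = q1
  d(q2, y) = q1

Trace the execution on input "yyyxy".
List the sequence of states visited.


Input: yyyxy
d(q0, y) = q0
d(q0, y) = q0
d(q0, y) = q0
d(q0, x) = q0
d(q0, y) = q0


q0 -> q0 -> q0 -> q0 -> q0 -> q0


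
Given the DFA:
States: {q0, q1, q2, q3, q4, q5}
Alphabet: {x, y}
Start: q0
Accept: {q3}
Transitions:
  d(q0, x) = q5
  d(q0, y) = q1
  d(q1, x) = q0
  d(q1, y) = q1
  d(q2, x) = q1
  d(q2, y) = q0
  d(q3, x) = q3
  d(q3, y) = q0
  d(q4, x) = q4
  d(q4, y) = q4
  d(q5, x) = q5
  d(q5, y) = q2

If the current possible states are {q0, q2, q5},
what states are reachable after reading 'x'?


Apply transition on 'x' from each current state:
  d(q0, x) = q5
  d(q2, x) = q1
  d(q5, x) = q5

{q1, q5}


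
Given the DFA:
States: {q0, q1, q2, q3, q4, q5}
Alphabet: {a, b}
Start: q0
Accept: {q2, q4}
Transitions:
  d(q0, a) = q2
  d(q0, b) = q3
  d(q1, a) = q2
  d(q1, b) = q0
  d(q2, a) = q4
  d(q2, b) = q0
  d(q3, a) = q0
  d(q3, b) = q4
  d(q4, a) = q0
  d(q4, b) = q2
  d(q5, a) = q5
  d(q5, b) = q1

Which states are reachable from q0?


BFS from q0:
  layer 0: {q0}
  layer 1: {q2, q3}
  layer 2: {q4}

{q0, q2, q3, q4}


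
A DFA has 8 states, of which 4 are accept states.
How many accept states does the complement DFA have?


Complement swaps accept and non-accept states.
8 - 4 = 4

4


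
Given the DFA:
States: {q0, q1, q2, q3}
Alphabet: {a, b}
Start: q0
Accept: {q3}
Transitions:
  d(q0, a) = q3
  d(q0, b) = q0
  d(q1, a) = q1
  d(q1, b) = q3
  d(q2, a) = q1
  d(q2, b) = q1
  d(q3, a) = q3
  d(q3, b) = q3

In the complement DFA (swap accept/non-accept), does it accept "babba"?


Trace: q0 -> q0 -> q3 -> q3 -> q3 -> q3
Final: q3
Original accept: {q3}
Complement: q3 is in original accept

No, complement rejects (original accepts)


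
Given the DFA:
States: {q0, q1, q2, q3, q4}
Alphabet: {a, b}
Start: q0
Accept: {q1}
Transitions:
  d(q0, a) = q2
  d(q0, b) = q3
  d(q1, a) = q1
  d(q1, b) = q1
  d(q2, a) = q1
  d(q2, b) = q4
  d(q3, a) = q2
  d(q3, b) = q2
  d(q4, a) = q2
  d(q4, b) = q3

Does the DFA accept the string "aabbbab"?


Trace: q0 -> q2 -> q1 -> q1 -> q1 -> q1 -> q1 -> q1
Final state: q1
Accept states: {q1}

Yes, accepted (final state q1 is an accept state)


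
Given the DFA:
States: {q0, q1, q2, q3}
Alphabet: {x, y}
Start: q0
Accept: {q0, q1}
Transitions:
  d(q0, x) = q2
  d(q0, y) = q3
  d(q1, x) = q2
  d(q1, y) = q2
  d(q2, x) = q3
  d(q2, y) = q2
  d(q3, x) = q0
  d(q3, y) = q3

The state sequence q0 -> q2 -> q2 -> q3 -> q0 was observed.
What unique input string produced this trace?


Trace back each transition to find the symbol:
  q0 --[x]--> q2
  q2 --[y]--> q2
  q2 --[x]--> q3
  q3 --[x]--> q0

"xyxx"


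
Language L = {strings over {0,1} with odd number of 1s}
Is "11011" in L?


count('1') = 4; 4 mod 2 = 0

No, "11011" is not in L


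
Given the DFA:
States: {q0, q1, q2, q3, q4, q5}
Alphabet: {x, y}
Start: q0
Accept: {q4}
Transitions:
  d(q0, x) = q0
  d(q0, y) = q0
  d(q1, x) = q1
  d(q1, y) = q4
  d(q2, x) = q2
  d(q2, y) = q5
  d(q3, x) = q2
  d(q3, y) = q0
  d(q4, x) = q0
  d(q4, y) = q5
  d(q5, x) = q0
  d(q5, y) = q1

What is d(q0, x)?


Looking up transition d(q0, x)

q0


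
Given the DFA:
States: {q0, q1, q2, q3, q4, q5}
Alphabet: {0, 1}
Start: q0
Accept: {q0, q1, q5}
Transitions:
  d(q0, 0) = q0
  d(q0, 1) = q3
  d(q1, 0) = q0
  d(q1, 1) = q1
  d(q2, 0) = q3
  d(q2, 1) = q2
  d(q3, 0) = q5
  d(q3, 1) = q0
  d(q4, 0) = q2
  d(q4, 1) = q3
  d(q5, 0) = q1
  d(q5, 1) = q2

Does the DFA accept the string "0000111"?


Trace: q0 -> q0 -> q0 -> q0 -> q0 -> q3 -> q0 -> q3
Final state: q3
Accept states: {q0, q1, q5}

No, rejected (final state q3 is not an accept state)


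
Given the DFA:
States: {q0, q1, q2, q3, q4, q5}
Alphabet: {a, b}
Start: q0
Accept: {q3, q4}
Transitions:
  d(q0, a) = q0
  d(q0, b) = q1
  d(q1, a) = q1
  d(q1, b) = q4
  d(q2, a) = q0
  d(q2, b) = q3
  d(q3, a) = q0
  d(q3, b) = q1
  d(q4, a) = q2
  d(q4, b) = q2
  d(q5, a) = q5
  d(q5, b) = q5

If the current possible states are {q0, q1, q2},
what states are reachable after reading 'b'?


Apply transition on 'b' from each current state:
  d(q0, b) = q1
  d(q1, b) = q4
  d(q2, b) = q3

{q1, q3, q4}


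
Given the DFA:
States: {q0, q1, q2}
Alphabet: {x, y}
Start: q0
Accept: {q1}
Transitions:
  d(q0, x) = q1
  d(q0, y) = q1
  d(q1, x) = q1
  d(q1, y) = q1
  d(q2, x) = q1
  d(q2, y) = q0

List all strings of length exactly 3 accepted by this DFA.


All strings of length 3: 8 total
Accepted: 8

"xxx", "xxy", "xyx", "xyy", "yxx", "yxy", "yyx", "yyy"


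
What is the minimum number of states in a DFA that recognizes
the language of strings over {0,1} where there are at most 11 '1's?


States: count = 0, 1, ..., 11 (all accepting; 12 states), plus a dead state for count > 11.
Total: 12 + 1 = 13.

13


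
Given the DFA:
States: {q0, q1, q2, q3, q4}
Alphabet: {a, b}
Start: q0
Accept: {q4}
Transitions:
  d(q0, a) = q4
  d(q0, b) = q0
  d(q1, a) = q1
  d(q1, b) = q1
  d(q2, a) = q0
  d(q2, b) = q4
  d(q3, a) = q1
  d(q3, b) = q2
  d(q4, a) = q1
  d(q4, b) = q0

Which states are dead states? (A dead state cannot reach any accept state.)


Forward reachability from each state:
  q0 -> reaches accept state q4 (live)
  q1 -> reaches {q1}, no accept state (dead)
  q2 -> reaches accept state q4 (live)
  q3 -> reaches accept state q4 (live)
  q4 -> reaches accept state q4 (live)

{q1}


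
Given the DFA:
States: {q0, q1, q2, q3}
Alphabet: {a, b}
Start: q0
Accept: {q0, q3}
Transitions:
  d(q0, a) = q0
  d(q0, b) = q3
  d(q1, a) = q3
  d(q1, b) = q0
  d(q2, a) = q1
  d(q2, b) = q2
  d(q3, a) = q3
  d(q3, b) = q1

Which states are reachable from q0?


BFS from q0:
  layer 0: {q0}
  layer 1: {q3}
  layer 2: {q1}

{q0, q1, q3}


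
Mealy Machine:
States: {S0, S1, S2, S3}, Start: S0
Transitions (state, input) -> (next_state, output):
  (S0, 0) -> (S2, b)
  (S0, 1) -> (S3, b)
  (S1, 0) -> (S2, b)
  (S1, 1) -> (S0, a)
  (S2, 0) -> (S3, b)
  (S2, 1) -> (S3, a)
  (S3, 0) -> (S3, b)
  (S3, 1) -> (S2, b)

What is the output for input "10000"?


Step-by-step:
  (S0, 1) -> (S3, b)
  (S3, 0) -> (S3, b)
  (S3, 0) -> (S3, b)
  (S3, 0) -> (S3, b)
  (S3, 0) -> (S3, b)

"bbbbb"


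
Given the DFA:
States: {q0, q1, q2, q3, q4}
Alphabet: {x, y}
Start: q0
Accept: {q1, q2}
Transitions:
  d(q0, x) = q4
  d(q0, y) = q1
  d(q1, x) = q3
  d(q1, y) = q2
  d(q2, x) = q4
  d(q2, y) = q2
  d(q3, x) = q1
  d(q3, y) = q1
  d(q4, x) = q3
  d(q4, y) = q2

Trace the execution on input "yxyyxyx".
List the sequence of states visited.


Input: yxyyxyx
d(q0, y) = q1
d(q1, x) = q3
d(q3, y) = q1
d(q1, y) = q2
d(q2, x) = q4
d(q4, y) = q2
d(q2, x) = q4


q0 -> q1 -> q3 -> q1 -> q2 -> q4 -> q2 -> q4


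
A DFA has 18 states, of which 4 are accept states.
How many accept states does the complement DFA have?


Complement swaps accept and non-accept states.
18 - 4 = 14

14


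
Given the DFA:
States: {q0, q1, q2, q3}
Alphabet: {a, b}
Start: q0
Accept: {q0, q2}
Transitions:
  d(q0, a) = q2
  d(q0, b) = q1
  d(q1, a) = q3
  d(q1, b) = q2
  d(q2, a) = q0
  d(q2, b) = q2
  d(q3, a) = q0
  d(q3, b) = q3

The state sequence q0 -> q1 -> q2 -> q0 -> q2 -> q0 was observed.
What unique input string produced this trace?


Trace back each transition to find the symbol:
  q0 --[b]--> q1
  q1 --[b]--> q2
  q2 --[a]--> q0
  q0 --[a]--> q2
  q2 --[a]--> q0

"bbaaa"


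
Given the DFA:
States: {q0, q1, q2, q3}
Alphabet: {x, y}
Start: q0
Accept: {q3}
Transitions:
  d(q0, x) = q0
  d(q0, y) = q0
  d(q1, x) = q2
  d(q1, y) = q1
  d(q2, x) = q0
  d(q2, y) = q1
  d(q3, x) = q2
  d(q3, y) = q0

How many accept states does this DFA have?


Accept states listed: {q3}
Counting: q3(1)

1


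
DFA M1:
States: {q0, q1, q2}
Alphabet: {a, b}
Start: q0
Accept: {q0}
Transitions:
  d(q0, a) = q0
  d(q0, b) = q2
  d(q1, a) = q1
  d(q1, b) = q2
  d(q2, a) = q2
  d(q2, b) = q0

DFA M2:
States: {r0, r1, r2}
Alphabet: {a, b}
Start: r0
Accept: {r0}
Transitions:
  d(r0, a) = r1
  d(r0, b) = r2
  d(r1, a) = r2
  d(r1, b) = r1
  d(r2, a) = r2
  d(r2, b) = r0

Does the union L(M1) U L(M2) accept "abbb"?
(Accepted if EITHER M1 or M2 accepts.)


M1: final=q2 accepted=False
M2: final=r1 accepted=False

No, union rejects (neither accepts)


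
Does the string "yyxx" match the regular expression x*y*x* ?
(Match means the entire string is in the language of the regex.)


|string| = 4; first = 'y'; last = 'x'

Yes, "yyxx" matches x*y*x*


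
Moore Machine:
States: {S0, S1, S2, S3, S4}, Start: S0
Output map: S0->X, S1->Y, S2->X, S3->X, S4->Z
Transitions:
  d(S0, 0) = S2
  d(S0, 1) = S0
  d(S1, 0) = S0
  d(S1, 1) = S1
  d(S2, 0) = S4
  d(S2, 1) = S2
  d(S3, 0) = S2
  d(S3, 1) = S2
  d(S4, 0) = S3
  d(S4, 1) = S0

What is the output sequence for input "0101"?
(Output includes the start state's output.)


Start: S0 (output X)
  --0--> S2 (output X)
  --1--> S2 (output X)
  --0--> S4 (output Z)
  --1--> S0 (output X)

"XXXZX"


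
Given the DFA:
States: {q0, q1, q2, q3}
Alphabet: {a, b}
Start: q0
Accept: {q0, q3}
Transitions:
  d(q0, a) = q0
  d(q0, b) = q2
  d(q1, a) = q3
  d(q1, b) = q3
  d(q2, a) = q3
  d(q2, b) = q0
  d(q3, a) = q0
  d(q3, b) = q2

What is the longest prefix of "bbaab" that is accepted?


Run the DFA, marking each prefix where the state is accepting:
  "" -> q0 [accept]
  "b" -> q2 [reject]
  "bb" -> q0 [accept]
  "bba" -> q0 [accept]
  "bbaa" -> q0 [accept]
  "bbaab" -> q2 [reject]

"bbaa"


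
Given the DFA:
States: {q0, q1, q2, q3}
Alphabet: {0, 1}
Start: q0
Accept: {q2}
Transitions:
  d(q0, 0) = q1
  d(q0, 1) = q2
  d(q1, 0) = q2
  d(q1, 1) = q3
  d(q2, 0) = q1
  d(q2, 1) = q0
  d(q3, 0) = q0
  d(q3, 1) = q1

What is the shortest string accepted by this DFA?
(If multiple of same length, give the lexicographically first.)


BFS by string length (lex-first path to each state shown):
  len 0: q0<-""
  len 1: q1<-"0", q2<-"1"
Found accept state at length 1.

"1"


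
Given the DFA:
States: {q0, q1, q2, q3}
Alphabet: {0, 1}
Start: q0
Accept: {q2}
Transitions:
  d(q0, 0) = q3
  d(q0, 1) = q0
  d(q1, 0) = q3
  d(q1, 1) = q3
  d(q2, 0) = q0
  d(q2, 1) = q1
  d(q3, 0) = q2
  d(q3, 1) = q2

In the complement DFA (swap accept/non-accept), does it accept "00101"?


Trace: q0 -> q3 -> q2 -> q1 -> q3 -> q2
Final: q2
Original accept: {q2}
Complement: q2 is in original accept

No, complement rejects (original accepts)


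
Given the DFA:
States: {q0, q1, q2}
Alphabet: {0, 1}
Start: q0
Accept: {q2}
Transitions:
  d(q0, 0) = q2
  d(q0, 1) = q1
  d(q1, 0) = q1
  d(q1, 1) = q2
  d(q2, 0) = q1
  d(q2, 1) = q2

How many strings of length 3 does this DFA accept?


Enumerating all length-3 strings:
  "000" -> q1 [reject]
  "001" -> q2 [accept]
  "010" -> q1 [reject]
  "011" -> q2 [accept]
  "100" -> q1 [reject]
  "101" -> q2 [accept]
  "110" -> q1 [reject]
  "111" -> q2 [accept]

4 out of 8


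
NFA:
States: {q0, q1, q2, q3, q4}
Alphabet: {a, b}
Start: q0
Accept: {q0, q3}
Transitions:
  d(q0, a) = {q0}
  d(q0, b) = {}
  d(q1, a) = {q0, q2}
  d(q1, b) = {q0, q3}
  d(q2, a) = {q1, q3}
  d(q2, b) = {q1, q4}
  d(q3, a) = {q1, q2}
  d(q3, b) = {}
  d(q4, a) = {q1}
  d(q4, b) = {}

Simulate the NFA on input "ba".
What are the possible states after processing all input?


Start: {q0}
  --b--> {}
  --a--> {}

{} (empty set, no valid transitions)


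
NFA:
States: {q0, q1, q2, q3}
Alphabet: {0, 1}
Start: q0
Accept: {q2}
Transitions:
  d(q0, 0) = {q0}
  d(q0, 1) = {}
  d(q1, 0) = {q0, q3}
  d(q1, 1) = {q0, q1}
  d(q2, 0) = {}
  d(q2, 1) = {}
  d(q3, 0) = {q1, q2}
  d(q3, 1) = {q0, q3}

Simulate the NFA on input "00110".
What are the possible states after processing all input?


Start: {q0}
  --0--> {q0}
  --0--> {q0}
  --1--> {}
  --1--> {}
  --0--> {}

{} (empty set, no valid transitions)


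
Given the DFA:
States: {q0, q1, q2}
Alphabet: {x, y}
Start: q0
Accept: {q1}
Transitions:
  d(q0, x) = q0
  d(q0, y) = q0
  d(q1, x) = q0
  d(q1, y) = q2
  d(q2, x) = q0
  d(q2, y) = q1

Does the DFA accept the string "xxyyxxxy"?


Trace: q0 -> q0 -> q0 -> q0 -> q0 -> q0 -> q0 -> q0 -> q0
Final state: q0
Accept states: {q1}

No, rejected (final state q0 is not an accept state)


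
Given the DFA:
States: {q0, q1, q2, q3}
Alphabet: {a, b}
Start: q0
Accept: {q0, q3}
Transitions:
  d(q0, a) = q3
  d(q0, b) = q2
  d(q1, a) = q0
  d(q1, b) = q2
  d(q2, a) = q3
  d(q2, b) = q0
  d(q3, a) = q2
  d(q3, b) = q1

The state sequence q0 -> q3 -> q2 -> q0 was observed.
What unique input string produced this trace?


Trace back each transition to find the symbol:
  q0 --[a]--> q3
  q3 --[a]--> q2
  q2 --[b]--> q0

"aab"


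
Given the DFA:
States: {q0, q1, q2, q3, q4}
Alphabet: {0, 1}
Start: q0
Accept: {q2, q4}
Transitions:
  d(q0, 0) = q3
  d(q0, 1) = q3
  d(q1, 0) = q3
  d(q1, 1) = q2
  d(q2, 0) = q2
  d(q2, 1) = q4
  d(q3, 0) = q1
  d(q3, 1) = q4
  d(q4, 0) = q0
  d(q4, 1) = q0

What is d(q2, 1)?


Looking up transition d(q2, 1)

q4


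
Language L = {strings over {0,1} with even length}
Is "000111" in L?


length = 6; 6 mod 2 = 0

Yes, "000111" is in L


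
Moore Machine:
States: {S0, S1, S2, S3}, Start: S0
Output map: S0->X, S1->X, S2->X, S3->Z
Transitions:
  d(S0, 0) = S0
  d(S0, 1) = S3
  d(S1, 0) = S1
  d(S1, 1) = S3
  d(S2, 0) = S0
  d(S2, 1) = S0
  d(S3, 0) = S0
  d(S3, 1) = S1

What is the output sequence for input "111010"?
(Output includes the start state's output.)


Start: S0 (output X)
  --1--> S3 (output Z)
  --1--> S1 (output X)
  --1--> S3 (output Z)
  --0--> S0 (output X)
  --1--> S3 (output Z)
  --0--> S0 (output X)

"XZXZXZX"


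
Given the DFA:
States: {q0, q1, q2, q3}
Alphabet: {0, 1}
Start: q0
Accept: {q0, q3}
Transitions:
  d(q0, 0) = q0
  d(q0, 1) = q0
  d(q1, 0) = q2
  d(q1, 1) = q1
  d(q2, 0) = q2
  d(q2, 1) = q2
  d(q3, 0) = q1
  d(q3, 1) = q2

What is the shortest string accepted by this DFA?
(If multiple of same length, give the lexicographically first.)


BFS by string length (lex-first path to each state shown):
  len 0: q0<-""
Found accept state at length 0.

"" (empty string)


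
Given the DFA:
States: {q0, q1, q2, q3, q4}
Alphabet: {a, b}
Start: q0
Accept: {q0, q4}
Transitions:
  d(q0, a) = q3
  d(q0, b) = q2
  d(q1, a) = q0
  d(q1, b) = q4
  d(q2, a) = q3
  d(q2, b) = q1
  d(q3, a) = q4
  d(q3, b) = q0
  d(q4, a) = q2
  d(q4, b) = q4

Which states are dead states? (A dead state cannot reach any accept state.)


Forward reachability from each state:
  q0 -> reaches accept state q0 (live)
  q1 -> reaches accept state q0 (live)
  q2 -> reaches accept state q0 (live)
  q3 -> reaches accept state q0 (live)
  q4 -> reaches accept state q0 (live)

None (all states can reach an accept state)


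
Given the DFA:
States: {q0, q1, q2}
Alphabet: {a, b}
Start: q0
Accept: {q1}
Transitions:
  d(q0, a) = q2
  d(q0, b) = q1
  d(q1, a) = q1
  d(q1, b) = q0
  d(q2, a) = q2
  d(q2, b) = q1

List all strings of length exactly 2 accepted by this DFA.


All strings of length 2: 4 total
Accepted: 2

"ab", "ba"


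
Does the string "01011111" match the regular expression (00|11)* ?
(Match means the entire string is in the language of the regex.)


|string| = 8; first = '0'; last = '1'

No, "01011111" does not match (00|11)*


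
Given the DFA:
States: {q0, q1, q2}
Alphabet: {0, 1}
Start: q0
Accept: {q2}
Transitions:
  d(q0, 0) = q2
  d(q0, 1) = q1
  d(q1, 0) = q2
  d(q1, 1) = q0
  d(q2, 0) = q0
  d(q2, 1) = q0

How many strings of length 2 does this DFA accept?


Enumerating all length-2 strings:
  "00" -> q0 [reject]
  "01" -> q0 [reject]
  "10" -> q2 [accept]
  "11" -> q0 [reject]

1 out of 4


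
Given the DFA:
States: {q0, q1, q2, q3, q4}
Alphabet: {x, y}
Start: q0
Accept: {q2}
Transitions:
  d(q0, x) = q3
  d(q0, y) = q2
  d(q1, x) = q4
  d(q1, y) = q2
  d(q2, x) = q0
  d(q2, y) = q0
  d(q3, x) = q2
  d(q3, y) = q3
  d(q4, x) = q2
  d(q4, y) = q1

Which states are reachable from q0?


BFS from q0:
  layer 0: {q0}
  layer 1: {q2, q3}

{q0, q2, q3}


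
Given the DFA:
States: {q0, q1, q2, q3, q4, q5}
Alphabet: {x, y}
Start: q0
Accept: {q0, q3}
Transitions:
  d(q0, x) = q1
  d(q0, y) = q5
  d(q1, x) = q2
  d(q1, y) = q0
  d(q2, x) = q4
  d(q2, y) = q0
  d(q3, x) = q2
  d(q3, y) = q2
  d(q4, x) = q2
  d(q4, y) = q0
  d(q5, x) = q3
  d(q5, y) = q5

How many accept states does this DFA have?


Accept states listed: {q0, q3}
Counting: q0(1) q3(2)

2


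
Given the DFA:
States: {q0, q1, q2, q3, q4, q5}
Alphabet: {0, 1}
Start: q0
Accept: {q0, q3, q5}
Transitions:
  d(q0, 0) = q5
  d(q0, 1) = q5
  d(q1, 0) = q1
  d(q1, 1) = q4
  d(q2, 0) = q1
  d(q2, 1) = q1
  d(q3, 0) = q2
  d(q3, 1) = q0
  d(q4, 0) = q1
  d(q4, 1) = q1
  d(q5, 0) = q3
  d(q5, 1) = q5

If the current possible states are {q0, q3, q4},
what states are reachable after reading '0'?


Apply transition on '0' from each current state:
  d(q0, 0) = q5
  d(q3, 0) = q2
  d(q4, 0) = q1

{q1, q2, q5}


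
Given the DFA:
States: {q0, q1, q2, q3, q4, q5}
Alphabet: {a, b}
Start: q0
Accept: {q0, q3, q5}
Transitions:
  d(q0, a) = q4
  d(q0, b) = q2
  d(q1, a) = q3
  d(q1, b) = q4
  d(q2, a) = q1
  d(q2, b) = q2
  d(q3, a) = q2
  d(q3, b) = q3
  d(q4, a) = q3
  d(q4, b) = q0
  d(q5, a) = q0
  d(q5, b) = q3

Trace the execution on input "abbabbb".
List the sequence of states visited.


Input: abbabbb
d(q0, a) = q4
d(q4, b) = q0
d(q0, b) = q2
d(q2, a) = q1
d(q1, b) = q4
d(q4, b) = q0
d(q0, b) = q2


q0 -> q4 -> q0 -> q2 -> q1 -> q4 -> q0 -> q2


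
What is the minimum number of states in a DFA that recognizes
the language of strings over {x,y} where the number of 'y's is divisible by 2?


States track (count of 'y') mod 2.
Need 2 states: one per remainder 0..1; accept = remainder 0.

2


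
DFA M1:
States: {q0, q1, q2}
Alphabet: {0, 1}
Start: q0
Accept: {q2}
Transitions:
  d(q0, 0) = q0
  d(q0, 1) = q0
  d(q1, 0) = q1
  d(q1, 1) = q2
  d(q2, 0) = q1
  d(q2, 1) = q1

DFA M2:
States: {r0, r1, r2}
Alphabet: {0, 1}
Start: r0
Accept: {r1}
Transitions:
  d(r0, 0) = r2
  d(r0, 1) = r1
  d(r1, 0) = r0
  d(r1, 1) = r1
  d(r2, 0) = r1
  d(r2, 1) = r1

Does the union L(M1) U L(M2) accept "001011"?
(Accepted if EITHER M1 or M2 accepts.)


M1: final=q0 accepted=False
M2: final=r1 accepted=True

Yes, union accepts


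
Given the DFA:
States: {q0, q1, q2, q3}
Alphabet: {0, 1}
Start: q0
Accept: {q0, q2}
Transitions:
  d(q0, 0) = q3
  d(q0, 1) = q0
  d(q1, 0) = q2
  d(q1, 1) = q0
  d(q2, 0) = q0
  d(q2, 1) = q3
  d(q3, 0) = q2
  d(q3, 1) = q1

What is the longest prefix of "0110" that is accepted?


Run the DFA, marking each prefix where the state is accepting:
  "" -> q0 [accept]
  "0" -> q3 [reject]
  "01" -> q1 [reject]
  "011" -> q0 [accept]
  "0110" -> q3 [reject]

"011"


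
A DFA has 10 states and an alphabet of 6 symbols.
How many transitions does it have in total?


Each state has exactly one transition per symbol.
10 * 6 = 60

60


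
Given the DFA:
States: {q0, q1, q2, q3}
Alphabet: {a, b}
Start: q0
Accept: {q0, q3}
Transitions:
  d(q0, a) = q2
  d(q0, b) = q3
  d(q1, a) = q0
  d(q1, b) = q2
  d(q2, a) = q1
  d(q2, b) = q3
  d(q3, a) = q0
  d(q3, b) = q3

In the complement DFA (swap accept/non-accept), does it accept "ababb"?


Trace: q0 -> q2 -> q3 -> q0 -> q3 -> q3
Final: q3
Original accept: {q0, q3}
Complement: q3 is in original accept

No, complement rejects (original accepts)


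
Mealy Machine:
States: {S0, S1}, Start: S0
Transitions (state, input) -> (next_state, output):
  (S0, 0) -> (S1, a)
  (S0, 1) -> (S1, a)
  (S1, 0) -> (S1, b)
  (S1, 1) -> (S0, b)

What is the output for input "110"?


Step-by-step:
  (S0, 1) -> (S1, a)
  (S1, 1) -> (S0, b)
  (S0, 0) -> (S1, a)

"aba"


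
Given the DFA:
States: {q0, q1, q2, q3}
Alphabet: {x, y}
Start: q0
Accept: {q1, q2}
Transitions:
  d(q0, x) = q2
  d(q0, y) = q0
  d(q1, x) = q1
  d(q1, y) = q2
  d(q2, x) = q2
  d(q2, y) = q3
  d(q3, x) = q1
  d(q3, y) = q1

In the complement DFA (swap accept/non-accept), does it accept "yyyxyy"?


Trace: q0 -> q0 -> q0 -> q0 -> q2 -> q3 -> q1
Final: q1
Original accept: {q1, q2}
Complement: q1 is in original accept

No, complement rejects (original accepts)


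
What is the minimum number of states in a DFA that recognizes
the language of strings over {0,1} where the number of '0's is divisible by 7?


States track (count of '0') mod 7.
Need 7 states: one per remainder 0..6; accept = remainder 0.

7


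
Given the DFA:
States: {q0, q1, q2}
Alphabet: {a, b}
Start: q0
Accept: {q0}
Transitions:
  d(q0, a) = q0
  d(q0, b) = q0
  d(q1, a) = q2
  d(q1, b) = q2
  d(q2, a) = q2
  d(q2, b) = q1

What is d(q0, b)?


Looking up transition d(q0, b)

q0


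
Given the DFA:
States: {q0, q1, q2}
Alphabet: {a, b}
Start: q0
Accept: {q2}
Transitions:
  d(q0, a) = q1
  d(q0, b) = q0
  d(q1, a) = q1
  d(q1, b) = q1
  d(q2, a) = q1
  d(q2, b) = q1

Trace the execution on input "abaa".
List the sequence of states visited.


Input: abaa
d(q0, a) = q1
d(q1, b) = q1
d(q1, a) = q1
d(q1, a) = q1


q0 -> q1 -> q1 -> q1 -> q1


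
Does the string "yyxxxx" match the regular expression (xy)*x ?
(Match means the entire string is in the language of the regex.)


|string| = 6; first = 'y'; last = 'x'

No, "yyxxxx" does not match (xy)*x


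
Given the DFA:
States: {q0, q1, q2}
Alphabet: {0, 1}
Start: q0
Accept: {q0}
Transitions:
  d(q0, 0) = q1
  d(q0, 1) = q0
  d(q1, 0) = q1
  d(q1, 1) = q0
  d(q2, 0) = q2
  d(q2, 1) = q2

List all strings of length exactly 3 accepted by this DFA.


All strings of length 3: 8 total
Accepted: 4

"001", "011", "101", "111"


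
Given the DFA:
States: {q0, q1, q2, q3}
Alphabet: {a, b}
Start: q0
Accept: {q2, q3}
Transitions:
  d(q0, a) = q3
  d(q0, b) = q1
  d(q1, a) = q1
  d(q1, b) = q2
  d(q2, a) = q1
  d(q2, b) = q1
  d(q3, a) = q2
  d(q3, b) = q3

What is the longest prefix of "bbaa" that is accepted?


Run the DFA, marking each prefix where the state is accepting:
  "" -> q0 [reject]
  "b" -> q1 [reject]
  "bb" -> q2 [accept]
  "bba" -> q1 [reject]
  "bbaa" -> q1 [reject]

"bb"


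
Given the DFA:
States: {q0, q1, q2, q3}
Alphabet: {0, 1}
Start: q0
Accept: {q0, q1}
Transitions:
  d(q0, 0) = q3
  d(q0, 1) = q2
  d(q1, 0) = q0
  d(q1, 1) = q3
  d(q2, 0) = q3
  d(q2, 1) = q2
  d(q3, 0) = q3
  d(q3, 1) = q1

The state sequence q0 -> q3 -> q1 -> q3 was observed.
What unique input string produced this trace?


Trace back each transition to find the symbol:
  q0 --[0]--> q3
  q3 --[1]--> q1
  q1 --[1]--> q3

"011"


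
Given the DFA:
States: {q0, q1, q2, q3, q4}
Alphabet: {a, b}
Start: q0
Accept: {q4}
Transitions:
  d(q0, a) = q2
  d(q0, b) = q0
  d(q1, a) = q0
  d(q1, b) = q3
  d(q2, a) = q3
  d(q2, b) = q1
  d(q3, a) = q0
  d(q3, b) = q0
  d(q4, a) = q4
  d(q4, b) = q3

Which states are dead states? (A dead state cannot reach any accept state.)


Forward reachability from each state:
  q0 -> reaches {q0, q1, q2, q3}, no accept state (dead)
  q1 -> reaches {q0, q1, q2, q3}, no accept state (dead)
  q2 -> reaches {q0, q1, q2, q3}, no accept state (dead)
  q3 -> reaches {q0, q1, q2, q3}, no accept state (dead)
  q4 -> reaches accept state q4 (live)

{q0, q1, q2, q3}


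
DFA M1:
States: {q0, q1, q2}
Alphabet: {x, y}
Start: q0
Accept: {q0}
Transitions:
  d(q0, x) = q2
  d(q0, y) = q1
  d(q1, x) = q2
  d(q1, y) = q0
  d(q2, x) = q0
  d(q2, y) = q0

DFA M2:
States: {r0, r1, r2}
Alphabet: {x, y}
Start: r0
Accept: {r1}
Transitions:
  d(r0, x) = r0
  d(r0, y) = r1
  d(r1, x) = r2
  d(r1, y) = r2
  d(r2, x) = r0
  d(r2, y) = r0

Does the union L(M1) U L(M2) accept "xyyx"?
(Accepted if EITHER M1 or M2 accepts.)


M1: final=q2 accepted=False
M2: final=r0 accepted=False

No, union rejects (neither accepts)


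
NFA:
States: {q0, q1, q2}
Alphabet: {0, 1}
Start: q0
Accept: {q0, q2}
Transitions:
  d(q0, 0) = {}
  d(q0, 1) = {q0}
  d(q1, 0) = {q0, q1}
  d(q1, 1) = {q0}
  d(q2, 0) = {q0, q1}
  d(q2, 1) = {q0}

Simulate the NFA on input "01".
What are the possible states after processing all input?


Start: {q0}
  --0--> {}
  --1--> {}

{} (empty set, no valid transitions)


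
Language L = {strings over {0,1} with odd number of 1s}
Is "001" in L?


count('1') = 1; 1 mod 2 = 1

Yes, "001" is in L


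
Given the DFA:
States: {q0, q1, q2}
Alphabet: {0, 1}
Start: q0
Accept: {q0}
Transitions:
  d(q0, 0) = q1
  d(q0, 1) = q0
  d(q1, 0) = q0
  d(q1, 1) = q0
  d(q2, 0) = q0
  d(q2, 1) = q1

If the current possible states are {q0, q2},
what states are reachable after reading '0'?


Apply transition on '0' from each current state:
  d(q0, 0) = q1
  d(q2, 0) = q0

{q0, q1}


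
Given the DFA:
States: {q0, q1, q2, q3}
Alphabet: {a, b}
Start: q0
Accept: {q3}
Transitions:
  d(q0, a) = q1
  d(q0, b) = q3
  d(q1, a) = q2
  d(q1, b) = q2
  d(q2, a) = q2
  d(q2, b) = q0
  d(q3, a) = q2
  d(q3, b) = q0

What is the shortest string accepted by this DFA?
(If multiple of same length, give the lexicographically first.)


BFS by string length (lex-first path to each state shown):
  len 0: q0<-""
  len 1: q1<-"a", q3<-"b"
Found accept state at length 1.

"b"


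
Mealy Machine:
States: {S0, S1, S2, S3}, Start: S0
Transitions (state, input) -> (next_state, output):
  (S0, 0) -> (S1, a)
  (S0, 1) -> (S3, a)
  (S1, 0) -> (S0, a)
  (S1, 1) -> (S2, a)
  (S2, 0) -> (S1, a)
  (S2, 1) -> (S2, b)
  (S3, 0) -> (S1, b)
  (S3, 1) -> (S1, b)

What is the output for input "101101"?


Step-by-step:
  (S0, 1) -> (S3, a)
  (S3, 0) -> (S1, b)
  (S1, 1) -> (S2, a)
  (S2, 1) -> (S2, b)
  (S2, 0) -> (S1, a)
  (S1, 1) -> (S2, a)

"ababaa"


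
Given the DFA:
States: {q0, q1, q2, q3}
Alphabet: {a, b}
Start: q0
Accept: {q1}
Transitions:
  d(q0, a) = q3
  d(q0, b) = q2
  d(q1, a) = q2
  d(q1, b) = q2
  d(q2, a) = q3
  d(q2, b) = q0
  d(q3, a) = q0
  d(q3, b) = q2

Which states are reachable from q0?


BFS from q0:
  layer 0: {q0}
  layer 1: {q2, q3}

{q0, q2, q3}


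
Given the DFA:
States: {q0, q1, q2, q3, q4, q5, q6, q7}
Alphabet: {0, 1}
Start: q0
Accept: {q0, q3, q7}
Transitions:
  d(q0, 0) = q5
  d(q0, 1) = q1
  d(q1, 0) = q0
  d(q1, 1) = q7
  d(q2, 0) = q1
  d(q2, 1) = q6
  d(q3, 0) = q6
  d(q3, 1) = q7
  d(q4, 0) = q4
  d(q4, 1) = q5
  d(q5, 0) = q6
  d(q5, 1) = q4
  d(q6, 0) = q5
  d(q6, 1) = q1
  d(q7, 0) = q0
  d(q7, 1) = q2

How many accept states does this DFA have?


Accept states listed: {q0, q3, q7}
Counting: q0(1) q3(2) q7(3)

3


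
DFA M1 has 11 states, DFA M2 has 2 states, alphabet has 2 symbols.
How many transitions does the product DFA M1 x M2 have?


Product DFA has 11 * 2 = 22 states.
Each has 2 transitions: 22 * 2 = 44

44


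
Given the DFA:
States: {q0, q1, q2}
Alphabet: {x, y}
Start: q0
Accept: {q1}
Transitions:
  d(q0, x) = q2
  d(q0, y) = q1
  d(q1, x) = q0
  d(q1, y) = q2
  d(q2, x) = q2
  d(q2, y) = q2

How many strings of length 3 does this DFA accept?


Enumerating all length-3 strings:
  "xxx" -> q2 [reject]
  "xxy" -> q2 [reject]
  "xyx" -> q2 [reject]
  "xyy" -> q2 [reject]
  "yxx" -> q2 [reject]
  "yxy" -> q1 [accept]
  "yyx" -> q2 [reject]
  "yyy" -> q2 [reject]

1 out of 8


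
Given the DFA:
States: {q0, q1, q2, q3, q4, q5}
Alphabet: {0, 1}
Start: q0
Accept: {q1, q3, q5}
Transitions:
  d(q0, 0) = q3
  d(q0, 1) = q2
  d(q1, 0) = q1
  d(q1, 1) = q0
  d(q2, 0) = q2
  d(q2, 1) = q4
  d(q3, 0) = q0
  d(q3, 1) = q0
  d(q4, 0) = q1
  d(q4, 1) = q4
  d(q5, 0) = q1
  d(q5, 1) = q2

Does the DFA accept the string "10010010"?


Trace: q0 -> q2 -> q2 -> q2 -> q4 -> q1 -> q1 -> q0 -> q3
Final state: q3
Accept states: {q1, q3, q5}

Yes, accepted (final state q3 is an accept state)


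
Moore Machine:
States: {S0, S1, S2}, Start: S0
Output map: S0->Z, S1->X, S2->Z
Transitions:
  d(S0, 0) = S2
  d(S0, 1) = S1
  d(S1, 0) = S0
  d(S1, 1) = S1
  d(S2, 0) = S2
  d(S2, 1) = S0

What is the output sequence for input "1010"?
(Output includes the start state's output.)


Start: S0 (output Z)
  --1--> S1 (output X)
  --0--> S0 (output Z)
  --1--> S1 (output X)
  --0--> S0 (output Z)

"ZXZXZ"


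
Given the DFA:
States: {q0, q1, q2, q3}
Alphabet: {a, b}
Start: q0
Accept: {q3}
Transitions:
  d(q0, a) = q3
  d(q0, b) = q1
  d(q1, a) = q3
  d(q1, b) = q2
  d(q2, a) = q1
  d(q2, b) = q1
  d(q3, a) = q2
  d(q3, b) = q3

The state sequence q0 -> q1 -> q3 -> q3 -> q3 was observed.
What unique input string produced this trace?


Trace back each transition to find the symbol:
  q0 --[b]--> q1
  q1 --[a]--> q3
  q3 --[b]--> q3
  q3 --[b]--> q3

"babb"


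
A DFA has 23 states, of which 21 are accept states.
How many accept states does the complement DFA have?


Complement swaps accept and non-accept states.
23 - 21 = 2

2


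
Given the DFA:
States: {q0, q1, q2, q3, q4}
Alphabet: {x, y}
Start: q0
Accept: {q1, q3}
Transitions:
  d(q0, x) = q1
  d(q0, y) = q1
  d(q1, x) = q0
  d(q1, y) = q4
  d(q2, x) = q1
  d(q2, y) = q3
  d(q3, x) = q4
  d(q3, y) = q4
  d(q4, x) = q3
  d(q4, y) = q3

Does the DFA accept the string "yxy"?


Trace: q0 -> q1 -> q0 -> q1
Final state: q1
Accept states: {q1, q3}

Yes, accepted (final state q1 is an accept state)


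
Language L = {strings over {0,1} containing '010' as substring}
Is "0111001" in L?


'010' does not occur

No, "0111001" is not in L


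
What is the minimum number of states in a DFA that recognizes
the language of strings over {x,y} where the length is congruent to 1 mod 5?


States track (length) mod 5.
Need 5 states: one per remainder 0..4; accept = remainder 1.

5


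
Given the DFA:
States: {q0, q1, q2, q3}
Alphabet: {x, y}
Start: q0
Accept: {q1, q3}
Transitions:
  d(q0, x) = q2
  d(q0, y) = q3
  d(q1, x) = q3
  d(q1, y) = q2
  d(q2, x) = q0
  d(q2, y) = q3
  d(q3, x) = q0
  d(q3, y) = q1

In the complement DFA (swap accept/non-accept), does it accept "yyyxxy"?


Trace: q0 -> q3 -> q1 -> q2 -> q0 -> q2 -> q3
Final: q3
Original accept: {q1, q3}
Complement: q3 is in original accept

No, complement rejects (original accepts)


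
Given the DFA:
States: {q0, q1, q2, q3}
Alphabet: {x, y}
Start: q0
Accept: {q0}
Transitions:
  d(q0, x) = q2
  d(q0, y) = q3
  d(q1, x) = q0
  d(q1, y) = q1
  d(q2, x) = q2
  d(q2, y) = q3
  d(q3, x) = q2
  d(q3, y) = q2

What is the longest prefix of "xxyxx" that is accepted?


Run the DFA, marking each prefix where the state is accepting:
  "" -> q0 [accept]
  "x" -> q2 [reject]
  "xx" -> q2 [reject]
  "xxy" -> q3 [reject]
  "xxyx" -> q2 [reject]
  "xxyxx" -> q2 [reject]

""


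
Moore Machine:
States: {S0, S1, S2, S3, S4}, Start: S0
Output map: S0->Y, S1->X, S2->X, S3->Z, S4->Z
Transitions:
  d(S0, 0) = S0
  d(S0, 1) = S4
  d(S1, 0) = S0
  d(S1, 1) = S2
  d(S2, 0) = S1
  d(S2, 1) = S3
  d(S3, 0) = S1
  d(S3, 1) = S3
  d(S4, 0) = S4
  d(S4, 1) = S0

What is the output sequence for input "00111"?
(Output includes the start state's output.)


Start: S0 (output Y)
  --0--> S0 (output Y)
  --0--> S0 (output Y)
  --1--> S4 (output Z)
  --1--> S0 (output Y)
  --1--> S4 (output Z)

"YYYZYZ"


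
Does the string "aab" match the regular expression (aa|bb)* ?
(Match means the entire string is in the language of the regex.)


|string| = 3; first = 'a'; last = 'b'

No, "aab" does not match (aa|bb)*


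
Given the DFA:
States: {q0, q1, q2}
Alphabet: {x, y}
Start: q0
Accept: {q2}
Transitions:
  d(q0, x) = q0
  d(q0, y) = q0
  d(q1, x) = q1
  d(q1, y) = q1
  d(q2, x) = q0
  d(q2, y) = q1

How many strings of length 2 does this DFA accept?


Enumerating all length-2 strings:
  "xx" -> q0 [reject]
  "xy" -> q0 [reject]
  "yx" -> q0 [reject]
  "yy" -> q0 [reject]

0 out of 4


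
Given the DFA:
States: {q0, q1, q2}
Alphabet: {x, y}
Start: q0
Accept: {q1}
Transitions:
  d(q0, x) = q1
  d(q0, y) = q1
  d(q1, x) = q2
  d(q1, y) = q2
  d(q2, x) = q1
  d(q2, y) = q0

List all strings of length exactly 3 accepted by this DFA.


All strings of length 3: 8 total
Accepted: 4

"xxx", "xyx", "yxx", "yyx"


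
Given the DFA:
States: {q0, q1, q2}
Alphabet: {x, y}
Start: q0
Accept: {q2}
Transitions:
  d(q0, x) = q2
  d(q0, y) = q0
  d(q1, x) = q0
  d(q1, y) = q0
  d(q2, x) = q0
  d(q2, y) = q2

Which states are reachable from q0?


BFS from q0:
  layer 0: {q0}
  layer 1: {q2}

{q0, q2}


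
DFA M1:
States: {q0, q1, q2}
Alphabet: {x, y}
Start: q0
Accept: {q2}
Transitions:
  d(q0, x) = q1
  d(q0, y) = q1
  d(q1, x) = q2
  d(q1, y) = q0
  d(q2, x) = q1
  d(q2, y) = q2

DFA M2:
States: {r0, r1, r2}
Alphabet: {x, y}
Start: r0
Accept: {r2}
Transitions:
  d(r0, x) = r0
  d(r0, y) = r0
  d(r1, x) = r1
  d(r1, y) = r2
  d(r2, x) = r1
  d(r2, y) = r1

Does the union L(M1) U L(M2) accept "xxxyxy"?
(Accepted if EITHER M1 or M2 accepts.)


M1: final=q0 accepted=False
M2: final=r0 accepted=False

No, union rejects (neither accepts)


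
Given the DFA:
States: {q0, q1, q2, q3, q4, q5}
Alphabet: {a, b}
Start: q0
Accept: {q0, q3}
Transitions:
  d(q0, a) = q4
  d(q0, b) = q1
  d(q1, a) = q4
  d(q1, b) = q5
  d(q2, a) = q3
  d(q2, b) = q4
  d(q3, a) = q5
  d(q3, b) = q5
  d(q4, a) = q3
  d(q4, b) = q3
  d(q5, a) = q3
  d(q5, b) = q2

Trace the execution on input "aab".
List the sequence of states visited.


Input: aab
d(q0, a) = q4
d(q4, a) = q3
d(q3, b) = q5


q0 -> q4 -> q3 -> q5


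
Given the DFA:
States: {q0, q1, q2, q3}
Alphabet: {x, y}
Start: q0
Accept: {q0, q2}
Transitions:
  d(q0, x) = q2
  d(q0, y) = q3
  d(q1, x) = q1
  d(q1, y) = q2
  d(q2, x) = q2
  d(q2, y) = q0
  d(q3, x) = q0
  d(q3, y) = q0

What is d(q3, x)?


Looking up transition d(q3, x)

q0


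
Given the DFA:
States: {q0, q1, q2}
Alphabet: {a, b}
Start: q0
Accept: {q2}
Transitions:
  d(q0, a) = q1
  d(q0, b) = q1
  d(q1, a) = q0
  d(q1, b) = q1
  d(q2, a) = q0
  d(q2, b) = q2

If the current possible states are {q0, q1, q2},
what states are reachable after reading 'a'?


Apply transition on 'a' from each current state:
  d(q0, a) = q1
  d(q1, a) = q0
  d(q2, a) = q0

{q0, q1}


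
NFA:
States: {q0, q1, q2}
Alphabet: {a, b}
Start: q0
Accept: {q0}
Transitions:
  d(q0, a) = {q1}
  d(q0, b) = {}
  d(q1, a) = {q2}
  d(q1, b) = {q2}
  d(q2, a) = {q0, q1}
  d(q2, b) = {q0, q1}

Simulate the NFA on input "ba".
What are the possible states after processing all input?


Start: {q0}
  --b--> {}
  --a--> {}

{} (empty set, no valid transitions)


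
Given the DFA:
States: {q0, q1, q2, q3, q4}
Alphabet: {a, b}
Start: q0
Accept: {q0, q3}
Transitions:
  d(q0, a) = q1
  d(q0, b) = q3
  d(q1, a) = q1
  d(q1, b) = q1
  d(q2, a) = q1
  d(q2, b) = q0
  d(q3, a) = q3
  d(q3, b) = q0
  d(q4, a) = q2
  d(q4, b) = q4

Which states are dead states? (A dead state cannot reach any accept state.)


Forward reachability from each state:
  q0 -> reaches accept state q0 (live)
  q1 -> reaches {q1}, no accept state (dead)
  q2 -> reaches accept state q0 (live)
  q3 -> reaches accept state q0 (live)
  q4 -> reaches accept state q0 (live)

{q1}


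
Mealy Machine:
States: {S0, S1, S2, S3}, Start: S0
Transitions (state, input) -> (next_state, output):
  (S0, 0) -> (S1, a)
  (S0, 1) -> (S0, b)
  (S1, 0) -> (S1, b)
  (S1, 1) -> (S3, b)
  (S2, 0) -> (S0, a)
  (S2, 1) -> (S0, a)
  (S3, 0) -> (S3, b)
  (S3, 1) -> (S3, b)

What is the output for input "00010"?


Step-by-step:
  (S0, 0) -> (S1, a)
  (S1, 0) -> (S1, b)
  (S1, 0) -> (S1, b)
  (S1, 1) -> (S3, b)
  (S3, 0) -> (S3, b)

"abbbb"


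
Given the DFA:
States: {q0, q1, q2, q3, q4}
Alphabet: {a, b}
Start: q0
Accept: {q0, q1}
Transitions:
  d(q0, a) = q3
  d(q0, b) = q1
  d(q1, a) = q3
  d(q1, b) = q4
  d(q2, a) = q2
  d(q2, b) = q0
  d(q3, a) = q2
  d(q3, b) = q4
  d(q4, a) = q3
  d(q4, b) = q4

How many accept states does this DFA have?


Accept states listed: {q0, q1}
Counting: q0(1) q1(2)

2


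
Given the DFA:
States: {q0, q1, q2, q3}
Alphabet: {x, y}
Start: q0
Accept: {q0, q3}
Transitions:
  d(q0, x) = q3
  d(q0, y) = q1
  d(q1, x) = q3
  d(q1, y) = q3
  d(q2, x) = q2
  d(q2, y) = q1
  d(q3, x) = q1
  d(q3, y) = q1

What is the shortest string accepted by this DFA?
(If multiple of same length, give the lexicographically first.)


BFS by string length (lex-first path to each state shown):
  len 0: q0<-""
Found accept state at length 0.

"" (empty string)


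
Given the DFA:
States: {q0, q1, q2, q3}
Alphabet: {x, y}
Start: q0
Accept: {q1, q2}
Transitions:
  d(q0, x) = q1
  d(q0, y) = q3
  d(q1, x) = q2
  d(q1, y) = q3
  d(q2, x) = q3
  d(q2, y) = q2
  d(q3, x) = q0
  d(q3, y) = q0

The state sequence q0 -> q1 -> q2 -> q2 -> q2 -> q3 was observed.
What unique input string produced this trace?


Trace back each transition to find the symbol:
  q0 --[x]--> q1
  q1 --[x]--> q2
  q2 --[y]--> q2
  q2 --[y]--> q2
  q2 --[x]--> q3

"xxyyx"


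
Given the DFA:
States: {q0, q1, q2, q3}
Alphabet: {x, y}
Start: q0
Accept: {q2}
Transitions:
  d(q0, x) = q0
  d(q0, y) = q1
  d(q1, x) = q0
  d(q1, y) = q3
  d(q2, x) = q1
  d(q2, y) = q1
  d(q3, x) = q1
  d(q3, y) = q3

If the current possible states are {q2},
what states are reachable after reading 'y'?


Apply transition on 'y' from each current state:
  d(q2, y) = q1

{q1}


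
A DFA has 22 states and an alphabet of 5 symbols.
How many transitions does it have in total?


Each state has exactly one transition per symbol.
22 * 5 = 110

110


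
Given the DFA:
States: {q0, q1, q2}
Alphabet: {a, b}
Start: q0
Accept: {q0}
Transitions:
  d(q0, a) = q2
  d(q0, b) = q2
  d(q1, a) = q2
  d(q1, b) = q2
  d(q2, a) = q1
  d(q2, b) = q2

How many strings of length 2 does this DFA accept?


Enumerating all length-2 strings:
  "aa" -> q1 [reject]
  "ab" -> q2 [reject]
  "ba" -> q1 [reject]
  "bb" -> q2 [reject]

0 out of 4


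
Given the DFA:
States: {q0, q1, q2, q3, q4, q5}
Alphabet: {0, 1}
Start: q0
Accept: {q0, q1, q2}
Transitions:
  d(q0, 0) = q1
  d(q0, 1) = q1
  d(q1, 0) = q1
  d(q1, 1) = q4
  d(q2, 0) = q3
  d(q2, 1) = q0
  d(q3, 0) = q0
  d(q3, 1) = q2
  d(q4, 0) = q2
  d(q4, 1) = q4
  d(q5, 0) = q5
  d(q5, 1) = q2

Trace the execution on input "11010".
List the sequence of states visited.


Input: 11010
d(q0, 1) = q1
d(q1, 1) = q4
d(q4, 0) = q2
d(q2, 1) = q0
d(q0, 0) = q1


q0 -> q1 -> q4 -> q2 -> q0 -> q1


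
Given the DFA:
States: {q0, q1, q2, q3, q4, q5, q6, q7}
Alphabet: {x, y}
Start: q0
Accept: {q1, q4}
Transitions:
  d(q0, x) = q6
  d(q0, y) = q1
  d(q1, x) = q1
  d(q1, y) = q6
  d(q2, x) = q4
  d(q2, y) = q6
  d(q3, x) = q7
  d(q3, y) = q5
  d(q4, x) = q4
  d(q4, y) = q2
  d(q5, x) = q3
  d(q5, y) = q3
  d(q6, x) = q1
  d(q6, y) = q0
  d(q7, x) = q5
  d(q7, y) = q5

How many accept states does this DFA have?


Accept states listed: {q1, q4}
Counting: q1(1) q4(2)

2
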